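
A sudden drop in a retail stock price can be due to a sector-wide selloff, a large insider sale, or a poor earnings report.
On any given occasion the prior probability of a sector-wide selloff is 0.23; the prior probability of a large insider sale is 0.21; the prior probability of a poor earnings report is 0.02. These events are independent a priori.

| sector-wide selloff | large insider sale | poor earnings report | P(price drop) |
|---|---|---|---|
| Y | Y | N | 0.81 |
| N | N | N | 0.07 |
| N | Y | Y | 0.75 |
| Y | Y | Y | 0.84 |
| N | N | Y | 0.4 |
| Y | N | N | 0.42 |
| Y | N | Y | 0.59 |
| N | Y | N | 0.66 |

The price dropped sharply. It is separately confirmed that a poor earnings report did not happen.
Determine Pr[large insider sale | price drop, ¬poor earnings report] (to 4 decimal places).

Pr[large insider sale | price drop, ¬poor earnings report] ≈ 0.5509

Sum P(price drop|·) weighted by the priors over the 4 (sector-wide selloff, large insider sale) configurations:
  P(price drop | ¬poor earnings report) = 0.07·0.77·0.79 + 0.66·0.77·0.21 + 0.42·0.23·0.79 + 0.81·0.23·0.21
        = 0.042581 + 0.106722 + 0.076314 + 0.039123 = 0.264740
Keeping only the large insider sale-present terms gives 0.145845, so
  P(large insider sale | price drop, ¬poor earnings report) = 0.145845 / 0.264740 ≈ 0.5509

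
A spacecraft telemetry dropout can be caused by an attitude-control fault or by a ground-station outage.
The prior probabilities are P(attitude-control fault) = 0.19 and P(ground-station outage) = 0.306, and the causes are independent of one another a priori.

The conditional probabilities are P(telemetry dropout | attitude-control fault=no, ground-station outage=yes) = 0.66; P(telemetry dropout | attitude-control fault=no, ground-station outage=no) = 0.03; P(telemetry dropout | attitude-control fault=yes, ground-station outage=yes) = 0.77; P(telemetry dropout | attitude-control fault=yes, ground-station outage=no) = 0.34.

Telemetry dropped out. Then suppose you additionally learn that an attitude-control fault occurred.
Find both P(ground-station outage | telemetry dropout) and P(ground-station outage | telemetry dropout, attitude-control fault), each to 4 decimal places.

P(ground-station outage | telemetry dropout) ≈ 0.7715; P(ground-station outage | telemetry dropout, attitude-control fault) ≈ 0.4996

Numerator (weight on configurations with ground-station outage): 0.163588 + 0.044768 = 0.208356
Normalizer over all consistent configurations: 0.03·0.81·0.694 + 0.66·0.81·0.306 + 0.34·0.19·0.694 + 0.77·0.19·0.306 = 0.270052
Posterior = 0.208356 / 0.270052 ≈ 0.7715

Now also conditioning on attitude-control fault=true:
Numerator (weight on configurations with ground-station outage): 0.77×0.306 = 0.235620
Denominator P(telemetry dropout | attitude-control fault): 0.34×0.694 + 0.77×0.306 = 0.471580
P(ground-station outage | telemetry dropout, attitude-control fault) = 0.235620/0.471580 ≈ 0.4996
The drop from 0.7715 to 0.4996 is the explaining-away (discounting) effect.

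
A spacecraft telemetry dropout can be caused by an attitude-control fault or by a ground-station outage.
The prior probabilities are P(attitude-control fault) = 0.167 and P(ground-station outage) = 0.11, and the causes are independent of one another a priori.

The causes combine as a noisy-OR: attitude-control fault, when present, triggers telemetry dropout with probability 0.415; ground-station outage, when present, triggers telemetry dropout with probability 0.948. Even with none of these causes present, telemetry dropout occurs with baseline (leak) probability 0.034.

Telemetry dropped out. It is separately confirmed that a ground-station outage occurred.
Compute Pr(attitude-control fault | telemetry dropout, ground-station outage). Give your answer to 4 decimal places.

Under noisy-OR, P(telemetry dropout | causes) = 1 − (1−0.034)·∏(1−qᵢ) over the active causes.
Weight on attitude-control fault=true, given the evidence: 0.970614*0.167 = 0.162093
Denominator P(telemetry dropout | ground-station outage): 0.949768*0.833 + 0.970614*0.167 = 0.953250
Posterior = 0.162093 / 0.953250 ≈ 0.1700

Pr(attitude-control fault | telemetry dropout, ground-station outage) ≈ 0.1700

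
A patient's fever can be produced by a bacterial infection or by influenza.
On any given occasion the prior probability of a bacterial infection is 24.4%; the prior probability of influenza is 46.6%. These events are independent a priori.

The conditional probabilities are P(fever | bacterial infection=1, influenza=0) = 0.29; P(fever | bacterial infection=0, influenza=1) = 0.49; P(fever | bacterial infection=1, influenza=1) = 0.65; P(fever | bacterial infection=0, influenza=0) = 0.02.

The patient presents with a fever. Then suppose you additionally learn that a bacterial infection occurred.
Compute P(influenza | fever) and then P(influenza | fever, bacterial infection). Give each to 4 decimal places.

P(fever) = 0.02*0.756*0.534 + 0.49*0.756*0.466 + 0.29*0.244*0.534 + 0.65*0.244*0.466 = 0.008074 + 0.172625 + 0.037786 + 0.073908 = 0.292393
The influenza-present share is 0.172625 + 0.073908 = 0.246533.
P(influenza | fever) = 0.246533 / 0.292393 ≈ 0.8432

With the extra evidence:
P(fever | bacterial infection) = 0.29*0.534 + 0.65*0.466 = 0.154860 + 0.302900 = 0.457760
The influenza-present share is 0.65*0.466 = 0.302900.
So P(influenza | fever, bacterial infection) = 0.302900/0.457760 ≈ 0.6617.

P(influenza | fever) ≈ 0.8432; P(influenza | fever, bacterial infection) ≈ 0.6617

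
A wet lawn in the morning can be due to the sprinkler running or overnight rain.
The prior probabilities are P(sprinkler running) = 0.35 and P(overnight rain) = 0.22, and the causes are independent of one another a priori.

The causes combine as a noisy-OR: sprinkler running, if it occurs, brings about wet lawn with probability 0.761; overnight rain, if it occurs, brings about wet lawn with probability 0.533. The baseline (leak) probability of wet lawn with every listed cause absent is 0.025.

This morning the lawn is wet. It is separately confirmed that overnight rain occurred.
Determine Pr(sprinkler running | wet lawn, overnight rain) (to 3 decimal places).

Under noisy-OR, P(wet lawn | causes) = 1 − (1−0.025)·∏(1−qᵢ) over the active causes.
Enumerate both values of sprinkler running and weight by the priors:
  P(wet lawn | overnight rain) = 0.544675×0.65 + 0.891177×0.35
        = 0.354039 + 0.311912 = 0.665951
Keeping only the sprinkler running-present terms gives 0.311912, so
  P(sprinkler running | wet lawn, overnight rain) = 0.311912 / 0.665951 ≈ 0.468

Pr(sprinkler running | wet lawn, overnight rain) ≈ 0.468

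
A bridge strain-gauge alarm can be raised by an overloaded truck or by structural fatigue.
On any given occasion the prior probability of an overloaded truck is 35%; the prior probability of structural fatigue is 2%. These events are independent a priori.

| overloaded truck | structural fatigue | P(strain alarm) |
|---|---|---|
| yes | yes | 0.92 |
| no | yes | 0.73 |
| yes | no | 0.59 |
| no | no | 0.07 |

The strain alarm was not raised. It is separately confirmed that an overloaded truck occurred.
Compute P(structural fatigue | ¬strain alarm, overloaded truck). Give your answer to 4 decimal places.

For the numerator, keep only structural fatigue=true terms: 0.08·0.02 = 0.001600
The normalizing constant is 0.41·0.98 + 0.08·0.02 = 0.403400
P(structural fatigue | ¬strain alarm, overloaded truck) = 0.001600/0.403400 ≈ 0.0040

P(structural fatigue | ¬strain alarm, overloaded truck) ≈ 0.0040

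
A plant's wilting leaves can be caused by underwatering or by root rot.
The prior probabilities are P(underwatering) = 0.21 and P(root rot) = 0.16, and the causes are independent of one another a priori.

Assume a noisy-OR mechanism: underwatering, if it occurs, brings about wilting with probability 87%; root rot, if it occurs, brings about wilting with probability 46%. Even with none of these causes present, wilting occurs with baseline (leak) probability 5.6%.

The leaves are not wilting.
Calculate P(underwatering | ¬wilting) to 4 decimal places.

Under noisy-OR, P(wilting | causes) = 1 − (1−0.056)·∏(1−qᵢ) over the active causes.
P(¬wilting) = 0.944·0.79·0.84 + 0.50976·0.79·0.16 + 0.12272·0.21·0.84 + 0.066269·0.21·0.16 = 0.626438 + 0.064434 + 0.021648 + 0.002227 = 0.714747
Of this, 0.023875 comes from 0.021648 + 0.002227 (the underwatering=true cases).
So P(underwatering | ¬wilting) = 0.023875/0.714747 ≈ 0.0334.

P(underwatering | ¬wilting) ≈ 0.0334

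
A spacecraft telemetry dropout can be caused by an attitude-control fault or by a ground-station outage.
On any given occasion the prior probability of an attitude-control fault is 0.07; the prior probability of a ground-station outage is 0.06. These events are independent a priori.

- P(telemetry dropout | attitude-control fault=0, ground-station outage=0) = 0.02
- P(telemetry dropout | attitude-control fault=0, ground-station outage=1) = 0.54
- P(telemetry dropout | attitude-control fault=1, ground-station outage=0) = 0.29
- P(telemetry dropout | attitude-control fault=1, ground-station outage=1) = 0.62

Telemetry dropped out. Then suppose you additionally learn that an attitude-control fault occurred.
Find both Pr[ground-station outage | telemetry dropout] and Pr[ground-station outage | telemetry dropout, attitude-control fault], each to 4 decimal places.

Pr[ground-station outage | telemetry dropout] ≈ 0.4724; Pr[ground-station outage | telemetry dropout, attitude-control fault] ≈ 0.1201

Weight on ground-station outage=true, given the evidence: 0.030132 + 0.002604 = 0.032736
The normalizing constant is 0.02×0.93×0.94 + 0.54×0.93×0.06 + 0.29×0.07×0.94 + 0.62×0.07×0.06 = 0.069302
Posterior = 0.032736 / 0.069302 ≈ 0.4724

Now also conditioning on attitude-control fault=true:
Numerator (weight on configurations with ground-station outage): 0.62*0.06 = 0.037200
Normalizer over all consistent configurations: 0.29*0.94 + 0.62*0.06 = 0.309800
Posterior = 0.037200 / 0.309800 ≈ 0.1201
Conditioning on attitude-control fault lowers the posterior on ground-station outage: the classic explaining-away effect in a common-effect structure.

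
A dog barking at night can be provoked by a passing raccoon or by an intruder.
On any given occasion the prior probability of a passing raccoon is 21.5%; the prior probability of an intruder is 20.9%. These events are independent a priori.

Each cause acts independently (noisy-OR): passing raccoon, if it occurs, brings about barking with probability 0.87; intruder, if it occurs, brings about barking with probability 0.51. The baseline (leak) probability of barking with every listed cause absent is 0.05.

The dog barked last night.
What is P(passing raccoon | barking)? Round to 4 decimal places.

P(passing raccoon | barking) ≈ 0.6170

Under noisy-OR, P(barking | causes) = 1 − (1−0.05)·∏(1−qᵢ) over the active causes.
P(barking) = 0.05×0.785×0.791 + 0.5345×0.785×0.209 + 0.8765×0.215×0.791 + 0.939485×0.215×0.209 = 0.031047 + 0.087693 + 0.149062 + 0.042216 = 0.310018
The passing raccoon-present share is 0.149062 + 0.042216 = 0.191278.
Hence the posterior is 0.191278/0.310018 ≈ 0.6170.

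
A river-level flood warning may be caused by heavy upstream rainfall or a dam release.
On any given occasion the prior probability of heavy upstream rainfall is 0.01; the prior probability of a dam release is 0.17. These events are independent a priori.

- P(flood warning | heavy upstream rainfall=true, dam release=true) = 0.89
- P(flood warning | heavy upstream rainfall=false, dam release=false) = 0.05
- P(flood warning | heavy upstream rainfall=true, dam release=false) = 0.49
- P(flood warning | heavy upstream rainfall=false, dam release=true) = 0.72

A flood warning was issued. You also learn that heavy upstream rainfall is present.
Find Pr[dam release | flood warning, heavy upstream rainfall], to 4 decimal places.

Pr[dam release | flood warning, heavy upstream rainfall] ≈ 0.2711

P(flood warning | heavy upstream rainfall) = 0.49·0.83 + 0.89·0.17 = 0.406700 + 0.151300 = 0.558000
Of this, 0.151300 comes from 0.89·0.17 (the dam release=true cases).
P(dam release | flood warning, heavy upstream rainfall) = 0.151300 / 0.558000 ≈ 0.2711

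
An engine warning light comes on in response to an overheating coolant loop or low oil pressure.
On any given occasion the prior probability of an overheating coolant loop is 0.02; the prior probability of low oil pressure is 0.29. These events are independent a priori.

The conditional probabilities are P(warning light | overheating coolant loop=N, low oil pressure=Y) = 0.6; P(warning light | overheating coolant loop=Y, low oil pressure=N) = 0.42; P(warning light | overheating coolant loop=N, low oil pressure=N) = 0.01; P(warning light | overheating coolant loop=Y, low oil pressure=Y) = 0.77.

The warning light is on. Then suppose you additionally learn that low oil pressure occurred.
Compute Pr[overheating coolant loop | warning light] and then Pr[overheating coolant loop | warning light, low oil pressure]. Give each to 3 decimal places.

Pr[overheating coolant loop | warning light] ≈ 0.056; Pr[overheating coolant loop | warning light, low oil pressure] ≈ 0.026

Sum P(warning light|·) weighted by the priors over the 4 (overheating coolant loop, low oil pressure) configurations:
  P(warning light) = 0.01·0.98·0.71 + 0.6·0.98·0.29 + 0.42·0.02·0.71 + 0.77·0.02·0.29
        = 0.006958 + 0.170520 + 0.005964 + 0.004466 = 0.187908
Configurations with overheating coolant loop contribute 0.010430, so
  P(overheating coolant loop | warning light) = 0.010430 / 0.187908 ≈ 0.056

Now condition on the additional information:
Sum P(warning light|·) weighted by the priors over both values of overheating coolant loop:
  P(warning light | low oil pressure) = 0.6·0.98 + 0.77·0.02
        = 0.588000 + 0.015400 = 0.603400
The terms with overheating coolant loop present sum to 0.015400, so
  P(overheating coolant loop | warning light, low oil pressure) = 0.015400 / 0.603400 ≈ 0.026
— low oil pressure explains away the evidence for overheating coolant loop.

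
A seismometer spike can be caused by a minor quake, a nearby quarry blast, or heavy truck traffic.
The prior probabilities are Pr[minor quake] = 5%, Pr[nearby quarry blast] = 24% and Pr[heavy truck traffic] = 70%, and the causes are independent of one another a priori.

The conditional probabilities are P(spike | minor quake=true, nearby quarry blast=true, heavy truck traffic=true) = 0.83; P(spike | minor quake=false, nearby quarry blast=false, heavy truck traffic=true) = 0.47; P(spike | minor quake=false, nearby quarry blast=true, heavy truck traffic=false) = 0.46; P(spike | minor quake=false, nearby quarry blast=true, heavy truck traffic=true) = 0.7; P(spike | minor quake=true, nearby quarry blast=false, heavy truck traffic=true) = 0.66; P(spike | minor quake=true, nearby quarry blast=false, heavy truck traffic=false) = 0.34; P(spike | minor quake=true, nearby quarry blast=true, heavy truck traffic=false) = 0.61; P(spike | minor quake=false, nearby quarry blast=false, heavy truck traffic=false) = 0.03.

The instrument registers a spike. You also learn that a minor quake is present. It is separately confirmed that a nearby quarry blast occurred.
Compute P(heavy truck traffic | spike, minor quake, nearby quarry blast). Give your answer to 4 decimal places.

P(spike | minor quake, nearby quarry blast) = 0.61×0.3 + 0.83×0.7 = 0.183000 + 0.581000 = 0.764000
Restricting to configurations with heavy truck traffic present: 0.83×0.7 = 0.581000.
Hence the posterior is 0.581000/0.764000 ≈ 0.7605.

P(heavy truck traffic | spike, minor quake, nearby quarry blast) ≈ 0.7605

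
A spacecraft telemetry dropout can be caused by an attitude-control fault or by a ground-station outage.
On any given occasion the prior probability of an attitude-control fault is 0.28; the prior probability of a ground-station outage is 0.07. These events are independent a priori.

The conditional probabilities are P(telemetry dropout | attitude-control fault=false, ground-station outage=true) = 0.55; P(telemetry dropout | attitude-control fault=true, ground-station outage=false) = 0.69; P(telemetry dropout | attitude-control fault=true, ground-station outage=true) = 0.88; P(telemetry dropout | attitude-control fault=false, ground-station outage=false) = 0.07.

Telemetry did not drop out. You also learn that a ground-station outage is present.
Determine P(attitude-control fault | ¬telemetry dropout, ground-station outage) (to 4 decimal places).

Sum P(¬telemetry dropout|·) weighted by the priors over both values of attitude-control fault:
  P(¬telemetry dropout | ground-station outage) = 0.45*0.72 + 0.12*0.28
        = 0.324000 + 0.033600 = 0.357600
Keeping only the attitude-control fault-present terms gives 0.033600, so
  P(attitude-control fault | ¬telemetry dropout, ground-station outage) = 0.033600 / 0.357600 ≈ 0.0940

P(attitude-control fault | ¬telemetry dropout, ground-station outage) ≈ 0.0940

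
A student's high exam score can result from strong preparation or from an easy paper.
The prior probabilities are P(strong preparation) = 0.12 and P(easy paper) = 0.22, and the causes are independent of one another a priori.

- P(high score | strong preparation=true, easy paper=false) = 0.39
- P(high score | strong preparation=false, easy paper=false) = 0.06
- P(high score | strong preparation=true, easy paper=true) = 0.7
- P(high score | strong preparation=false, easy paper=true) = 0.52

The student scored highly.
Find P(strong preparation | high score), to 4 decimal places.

P(strong preparation | high score) ≈ 0.2793

Enumerate the 4 (strong preparation, easy paper) configurations and weight by the priors:
  P(high score) = 0.06*0.88*0.78 + 0.52*0.88*0.22 + 0.39*0.12*0.78 + 0.7*0.12*0.22
        = 0.041184 + 0.100672 + 0.036504 + 0.018480 = 0.196840
The terms with strong preparation present sum to 0.054984, so
  P(strong preparation | high score) = 0.054984 / 0.196840 ≈ 0.2793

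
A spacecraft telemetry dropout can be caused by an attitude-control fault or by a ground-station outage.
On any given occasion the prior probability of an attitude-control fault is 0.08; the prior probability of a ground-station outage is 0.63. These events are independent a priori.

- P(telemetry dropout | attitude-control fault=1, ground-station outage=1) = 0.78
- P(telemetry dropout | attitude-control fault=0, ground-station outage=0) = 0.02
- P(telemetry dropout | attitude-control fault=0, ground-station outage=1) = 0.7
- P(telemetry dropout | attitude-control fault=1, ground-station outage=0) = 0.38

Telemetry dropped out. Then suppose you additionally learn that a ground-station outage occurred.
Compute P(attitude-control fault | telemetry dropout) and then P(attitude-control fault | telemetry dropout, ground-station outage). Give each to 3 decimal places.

Sum P(telemetry dropout|·) weighted by the priors over the 4 (attitude-control fault, ground-station outage) configurations:
  P(telemetry dropout) = 0.02*0.92*0.37 + 0.7*0.92*0.63 + 0.38*0.08*0.37 + 0.78*0.08*0.63
        = 0.006808 + 0.405720 + 0.011248 + 0.039312 = 0.463088
Configurations with attitude-control fault contribute 0.050560, so
  P(attitude-control fault | telemetry dropout) = 0.050560 / 0.463088 ≈ 0.109

Now also conditioning on ground-station outage=true:
P(telemetry dropout | ground-station outage) = 0.7×0.92 + 0.78×0.08 = 0.644000 + 0.062400 = 0.706400
The attitude-control fault-present share is 0.78×0.08 = 0.062400.
So P(attitude-control fault | telemetry dropout, ground-station outage) = 0.062400/0.706400 ≈ 0.088.

P(attitude-control fault | telemetry dropout) ≈ 0.109; P(attitude-control fault | telemetry dropout, ground-station outage) ≈ 0.088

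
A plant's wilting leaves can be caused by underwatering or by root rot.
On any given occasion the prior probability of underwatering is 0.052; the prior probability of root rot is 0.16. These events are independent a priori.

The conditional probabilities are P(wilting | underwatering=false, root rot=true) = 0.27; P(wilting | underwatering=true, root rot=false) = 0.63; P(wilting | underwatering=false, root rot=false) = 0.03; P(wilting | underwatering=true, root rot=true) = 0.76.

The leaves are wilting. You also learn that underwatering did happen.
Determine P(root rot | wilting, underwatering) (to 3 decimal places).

Sum P(wilting|·) weighted by the priors over both values of root rot:
  P(wilting | underwatering) = 0.63×0.84 + 0.76×0.16
        = 0.529200 + 0.121600 = 0.650800
Configurations with root rot contribute 0.121600, so
  P(root rot | wilting, underwatering) = 0.121600 / 0.650800 ≈ 0.187

P(root rot | wilting, underwatering) ≈ 0.187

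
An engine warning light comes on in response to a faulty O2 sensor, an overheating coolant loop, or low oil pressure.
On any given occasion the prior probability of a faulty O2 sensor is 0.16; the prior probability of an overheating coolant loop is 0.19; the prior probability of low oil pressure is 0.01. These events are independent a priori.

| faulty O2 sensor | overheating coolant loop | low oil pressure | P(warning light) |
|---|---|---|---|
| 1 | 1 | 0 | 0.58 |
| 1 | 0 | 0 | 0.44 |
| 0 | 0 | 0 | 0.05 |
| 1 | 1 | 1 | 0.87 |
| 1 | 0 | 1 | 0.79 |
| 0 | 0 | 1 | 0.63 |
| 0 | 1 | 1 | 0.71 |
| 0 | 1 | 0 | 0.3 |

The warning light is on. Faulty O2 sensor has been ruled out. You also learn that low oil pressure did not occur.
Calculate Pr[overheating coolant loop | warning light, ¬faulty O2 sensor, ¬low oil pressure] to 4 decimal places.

P(warning light | ¬faulty O2 sensor, ¬low oil pressure) = 0.05×0.81 + 0.3×0.19 = 0.040500 + 0.057000 = 0.097500
The overheating coolant loop-present share is 0.3×0.19 = 0.057000.
Hence the posterior is 0.057000/0.097500 ≈ 0.5846.

Pr[overheating coolant loop | warning light, ¬faulty O2 sensor, ¬low oil pressure] ≈ 0.5846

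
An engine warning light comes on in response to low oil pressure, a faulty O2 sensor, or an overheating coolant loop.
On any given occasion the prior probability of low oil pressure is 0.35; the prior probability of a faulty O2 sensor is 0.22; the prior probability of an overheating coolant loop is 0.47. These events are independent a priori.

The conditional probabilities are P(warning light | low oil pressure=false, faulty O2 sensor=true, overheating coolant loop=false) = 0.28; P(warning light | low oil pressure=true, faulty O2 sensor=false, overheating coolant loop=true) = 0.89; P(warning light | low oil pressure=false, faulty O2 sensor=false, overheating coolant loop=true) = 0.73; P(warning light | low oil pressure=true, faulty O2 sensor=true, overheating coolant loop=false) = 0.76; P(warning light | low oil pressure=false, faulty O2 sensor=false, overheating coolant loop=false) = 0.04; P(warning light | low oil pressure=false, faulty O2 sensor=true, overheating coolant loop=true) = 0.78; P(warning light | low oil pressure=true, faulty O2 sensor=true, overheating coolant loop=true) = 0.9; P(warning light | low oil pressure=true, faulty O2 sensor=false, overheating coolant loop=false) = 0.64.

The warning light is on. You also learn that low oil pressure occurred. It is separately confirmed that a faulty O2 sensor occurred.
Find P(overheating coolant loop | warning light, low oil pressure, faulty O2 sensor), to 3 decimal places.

P(overheating coolant loop | warning light, low oil pressure, faulty O2 sensor) ≈ 0.512

Sum P(warning light|·) weighted by the priors over both values of overheating coolant loop:
  P(warning light | low oil pressure, faulty O2 sensor) = 0.76*0.53 + 0.9*0.47
        = 0.402800 + 0.423000 = 0.825800
Configurations with overheating coolant loop contribute 0.423000, so
  P(overheating coolant loop | warning light, low oil pressure, faulty O2 sensor) = 0.423000 / 0.825800 ≈ 0.512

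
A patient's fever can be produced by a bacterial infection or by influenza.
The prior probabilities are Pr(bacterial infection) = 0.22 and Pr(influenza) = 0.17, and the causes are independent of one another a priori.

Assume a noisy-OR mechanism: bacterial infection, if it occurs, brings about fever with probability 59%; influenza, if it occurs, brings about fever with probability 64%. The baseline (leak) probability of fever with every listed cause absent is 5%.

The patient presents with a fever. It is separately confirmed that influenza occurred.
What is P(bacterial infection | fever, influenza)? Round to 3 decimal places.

P(bacterial infection | fever, influenza) ≈ 0.269

Under noisy-OR, P(fever | causes) = 1 − (1−0.05)·∏(1−qᵢ) over the active causes.
Weight on bacterial infection=true, given the evidence: 0.85978×0.22 = 0.189152
The normalizing constant is 0.658×0.78 + 0.85978×0.22 = 0.702392
P(bacterial infection | fever, influenza) = 0.189152/0.702392 ≈ 0.269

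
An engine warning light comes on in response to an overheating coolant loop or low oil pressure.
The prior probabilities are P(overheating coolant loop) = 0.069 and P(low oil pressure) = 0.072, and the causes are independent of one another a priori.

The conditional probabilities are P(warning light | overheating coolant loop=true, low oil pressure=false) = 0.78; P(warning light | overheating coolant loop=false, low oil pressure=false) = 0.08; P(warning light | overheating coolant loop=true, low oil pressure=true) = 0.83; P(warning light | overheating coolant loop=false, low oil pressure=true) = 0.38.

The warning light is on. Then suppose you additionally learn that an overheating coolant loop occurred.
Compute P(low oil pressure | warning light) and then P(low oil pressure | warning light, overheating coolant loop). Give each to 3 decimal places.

P(low oil pressure | warning light) ≈ 0.199; P(low oil pressure | warning light, overheating coolant loop) ≈ 0.076

Sum P(warning light|·) weighted by the priors over the 4 (overheating coolant loop, low oil pressure) configurations:
  P(warning light) = 0.08·0.931·0.928 + 0.38·0.931·0.072 + 0.78·0.069·0.928 + 0.83·0.069·0.072
        = 0.069117 + 0.025472 + 0.049945 + 0.004123 = 0.148657
Configurations with low oil pressure contribute 0.029595, so
  P(low oil pressure | warning light) = 0.029595 / 0.148657 ≈ 0.199

With the extra evidence:
By total probability over both values of low oil pressure:
  P(warning light | overheating coolant loop) = 0.78*0.928 + 0.83*0.072
        = 0.723840 + 0.059760 = 0.783600
Keeping only the low oil pressure-present terms gives 0.059760, so
  P(low oil pressure | warning light, overheating coolant loop) = 0.059760 / 0.783600 ≈ 0.076
This is intercausal reasoning (explaining away): once overheating coolant loop accounts for the warning light, low oil pressure becomes less likely.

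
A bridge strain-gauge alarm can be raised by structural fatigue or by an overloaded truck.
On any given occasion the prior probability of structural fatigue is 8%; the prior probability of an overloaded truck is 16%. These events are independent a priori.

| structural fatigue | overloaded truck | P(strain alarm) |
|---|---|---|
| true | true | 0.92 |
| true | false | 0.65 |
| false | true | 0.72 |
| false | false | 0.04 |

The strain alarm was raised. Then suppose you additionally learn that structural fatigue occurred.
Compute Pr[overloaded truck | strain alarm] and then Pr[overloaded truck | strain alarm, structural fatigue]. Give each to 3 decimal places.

Pr[overloaded truck | strain alarm] ≈ 0.612; Pr[overloaded truck | strain alarm, structural fatigue] ≈ 0.212

Numerator (weight on configurations with overloaded truck): 0.105984 + 0.011776 = 0.117760
The normalizing constant is 0.04·0.92·0.84 + 0.72·0.92·0.16 + 0.65·0.08·0.84 + 0.92·0.08·0.16 = 0.192352
Posterior = 0.117760 / 0.192352 ≈ 0.612

Now condition on the additional information:
P(strain alarm | structural fatigue) = 0.65*0.84 + 0.92*0.16 = 0.546000 + 0.147200 = 0.693200
The overloaded truck-present share is 0.92*0.16 = 0.147200.
So P(overloaded truck | strain alarm, structural fatigue) = 0.147200/0.693200 ≈ 0.212.
Conditioning on structural fatigue lowers the posterior on overloaded truck: the classic explaining-away effect in a common-effect structure.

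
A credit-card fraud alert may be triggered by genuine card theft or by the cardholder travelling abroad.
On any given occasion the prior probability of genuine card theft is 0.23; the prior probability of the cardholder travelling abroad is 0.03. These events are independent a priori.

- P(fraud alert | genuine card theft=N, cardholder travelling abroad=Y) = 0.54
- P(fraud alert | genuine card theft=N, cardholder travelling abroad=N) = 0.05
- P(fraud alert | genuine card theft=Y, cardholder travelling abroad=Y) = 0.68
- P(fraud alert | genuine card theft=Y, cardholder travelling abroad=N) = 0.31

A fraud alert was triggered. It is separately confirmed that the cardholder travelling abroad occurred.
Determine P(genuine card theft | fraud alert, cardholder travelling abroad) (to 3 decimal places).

P(genuine card theft | fraud alert, cardholder travelling abroad) ≈ 0.273

Sum P(fraud alert|·) weighted by the priors over both values of genuine card theft:
  P(fraud alert | cardholder travelling abroad) = 0.54×0.77 + 0.68×0.23
        = 0.415800 + 0.156400 = 0.572200
Keeping only the genuine card theft-present terms gives 0.156400, so
  P(genuine card theft | fraud alert, cardholder travelling abroad) = 0.156400 / 0.572200 ≈ 0.273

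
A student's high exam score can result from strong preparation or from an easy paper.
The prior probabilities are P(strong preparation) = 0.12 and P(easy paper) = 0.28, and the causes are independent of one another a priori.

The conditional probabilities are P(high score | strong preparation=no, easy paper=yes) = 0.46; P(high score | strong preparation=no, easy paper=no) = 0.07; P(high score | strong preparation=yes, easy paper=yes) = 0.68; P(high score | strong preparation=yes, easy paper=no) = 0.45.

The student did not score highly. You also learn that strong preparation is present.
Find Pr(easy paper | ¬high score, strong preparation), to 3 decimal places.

For the numerator, keep only easy paper=true terms: 0.32×0.28 = 0.089600
Normalizer over all consistent configurations: 0.55×0.72 + 0.32×0.28 = 0.485600
P(easy paper | ¬high score, strong preparation) = 0.089600/0.485600 ≈ 0.185

Pr(easy paper | ¬high score, strong preparation) ≈ 0.185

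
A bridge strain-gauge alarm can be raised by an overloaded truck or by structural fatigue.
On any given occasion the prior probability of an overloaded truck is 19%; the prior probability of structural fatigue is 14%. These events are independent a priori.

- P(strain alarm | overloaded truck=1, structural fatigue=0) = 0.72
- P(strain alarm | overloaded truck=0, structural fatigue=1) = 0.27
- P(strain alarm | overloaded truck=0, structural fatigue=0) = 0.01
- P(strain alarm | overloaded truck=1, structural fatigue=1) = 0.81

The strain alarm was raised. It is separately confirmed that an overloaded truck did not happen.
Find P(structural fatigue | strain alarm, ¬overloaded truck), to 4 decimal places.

P(structural fatigue | strain alarm, ¬overloaded truck) ≈ 0.8147

P(strain alarm | ¬overloaded truck) = 0.01·0.86 + 0.27·0.14 = 0.008600 + 0.037800 = 0.046400
The structural fatigue-present share is 0.27·0.14 = 0.037800.
Hence the posterior is 0.037800/0.046400 ≈ 0.8147.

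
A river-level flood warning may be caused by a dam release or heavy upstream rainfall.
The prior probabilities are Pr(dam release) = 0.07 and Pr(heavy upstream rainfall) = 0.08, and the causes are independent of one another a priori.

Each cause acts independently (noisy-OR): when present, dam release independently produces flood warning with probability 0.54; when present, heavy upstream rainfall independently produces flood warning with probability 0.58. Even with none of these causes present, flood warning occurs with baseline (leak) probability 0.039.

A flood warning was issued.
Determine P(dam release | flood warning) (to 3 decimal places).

Under noisy-OR, P(flood warning | causes) = 1 − (1−0.039)·∏(1−qᵢ) over the active causes.
P(flood warning) = 0.039·0.93·0.92 + 0.59638·0.93·0.08 + 0.55794·0.07·0.92 + 0.814335·0.07·0.08 = 0.033368 + 0.044371 + 0.035931 + 0.004560 = 0.118230
The dam release-present share is 0.035931 + 0.004560 = 0.040491.
P(dam release | flood warning) = 0.040491 / 0.118230 ≈ 0.342

P(dam release | flood warning) ≈ 0.342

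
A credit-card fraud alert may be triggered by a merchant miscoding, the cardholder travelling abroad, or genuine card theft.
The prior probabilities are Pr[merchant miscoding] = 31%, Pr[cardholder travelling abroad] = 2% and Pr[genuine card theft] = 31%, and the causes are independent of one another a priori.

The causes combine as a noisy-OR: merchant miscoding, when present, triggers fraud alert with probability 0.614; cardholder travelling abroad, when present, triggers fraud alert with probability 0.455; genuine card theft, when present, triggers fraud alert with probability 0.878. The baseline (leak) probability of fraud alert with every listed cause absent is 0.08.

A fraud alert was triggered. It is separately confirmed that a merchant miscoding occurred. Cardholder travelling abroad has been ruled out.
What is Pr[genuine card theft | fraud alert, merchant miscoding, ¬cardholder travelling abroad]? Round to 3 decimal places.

Pr[genuine card theft | fraud alert, merchant miscoding, ¬cardholder travelling abroad] ≈ 0.400

Under noisy-OR, P(fraud alert | causes) = 1 − (1−0.08)·∏(1−qᵢ) over the active causes.
Numerator (weight on configurations with genuine card theft): 0.956675*0.31 = 0.296569
Denominator P(fraud alert | merchant miscoding, ¬cardholder travelling abroad): 0.64488*0.69 + 0.956675*0.31 = 0.741536
P(genuine card theft | fraud alert, merchant miscoding, ¬cardholder travelling abroad) = 0.296569/0.741536 ≈ 0.400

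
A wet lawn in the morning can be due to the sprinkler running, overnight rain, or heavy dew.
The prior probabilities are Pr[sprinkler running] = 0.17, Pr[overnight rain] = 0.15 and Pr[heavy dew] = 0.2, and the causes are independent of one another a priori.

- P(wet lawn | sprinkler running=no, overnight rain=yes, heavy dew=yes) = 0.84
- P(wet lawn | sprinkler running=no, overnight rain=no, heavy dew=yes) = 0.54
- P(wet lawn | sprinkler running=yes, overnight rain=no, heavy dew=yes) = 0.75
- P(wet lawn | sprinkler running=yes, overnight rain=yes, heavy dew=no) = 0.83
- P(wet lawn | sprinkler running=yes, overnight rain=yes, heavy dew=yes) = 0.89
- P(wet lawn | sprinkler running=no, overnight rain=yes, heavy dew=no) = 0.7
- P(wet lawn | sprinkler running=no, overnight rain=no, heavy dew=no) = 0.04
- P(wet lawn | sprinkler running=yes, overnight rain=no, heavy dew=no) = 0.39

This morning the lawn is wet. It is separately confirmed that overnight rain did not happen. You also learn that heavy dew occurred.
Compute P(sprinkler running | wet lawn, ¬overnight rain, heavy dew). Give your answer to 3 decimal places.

P(sprinkler running | wet lawn, ¬overnight rain, heavy dew) ≈ 0.221

P(wet lawn | ¬overnight rain, heavy dew) = 0.54*0.83 + 0.75*0.17 = 0.448200 + 0.127500 = 0.575700
Restricting to configurations with sprinkler running present: 0.75*0.17 = 0.127500.
So P(sprinkler running | wet lawn, ¬overnight rain, heavy dew) = 0.127500/0.575700 ≈ 0.221.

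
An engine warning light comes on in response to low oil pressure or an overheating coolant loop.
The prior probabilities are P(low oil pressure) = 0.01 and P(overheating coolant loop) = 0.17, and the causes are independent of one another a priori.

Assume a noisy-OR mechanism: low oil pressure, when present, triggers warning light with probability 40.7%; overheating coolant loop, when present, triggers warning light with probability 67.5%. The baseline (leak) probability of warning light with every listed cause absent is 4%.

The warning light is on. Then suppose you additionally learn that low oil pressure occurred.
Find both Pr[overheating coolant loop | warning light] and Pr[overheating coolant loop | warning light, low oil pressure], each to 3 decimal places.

Pr[overheating coolant loop | warning light] ≈ 0.763; Pr[overheating coolant loop | warning light, low oil pressure] ≈ 0.279

Under noisy-OR, P(warning light | causes) = 1 − (1−0.04)·∏(1−qᵢ) over the active causes.
Numerator (weight on configurations with overheating coolant loop): 0.115790 + 0.001385 = 0.117175
Denominator P(warning light): 0.04×0.99×0.83 + 0.688×0.99×0.17 + 0.43072×0.01×0.83 + 0.814984×0.01×0.17 = 0.153618
Posterior = 0.117175 / 0.153618 ≈ 0.763

With the extra evidence:
P(warning light | low oil pressure) = 0.43072·0.83 + 0.814984·0.17 = 0.357498 + 0.138547 = 0.496045
Of this, 0.138547 comes from 0.814984·0.17 (the overheating coolant loop=true cases).
Hence the posterior is 0.138547/0.496045 ≈ 0.279.
Conditioning on low oil pressure lowers the posterior on overheating coolant loop: the classic explaining-away effect in a common-effect structure.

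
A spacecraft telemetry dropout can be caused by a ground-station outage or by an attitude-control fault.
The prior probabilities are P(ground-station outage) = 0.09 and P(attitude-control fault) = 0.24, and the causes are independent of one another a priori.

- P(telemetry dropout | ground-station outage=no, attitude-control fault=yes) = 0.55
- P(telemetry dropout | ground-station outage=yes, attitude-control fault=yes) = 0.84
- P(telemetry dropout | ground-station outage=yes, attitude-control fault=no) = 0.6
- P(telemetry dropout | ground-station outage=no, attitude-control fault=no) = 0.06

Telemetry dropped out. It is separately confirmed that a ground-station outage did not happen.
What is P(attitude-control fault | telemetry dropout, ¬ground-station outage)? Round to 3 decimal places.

Sum P(telemetry dropout|·) weighted by the priors over both values of attitude-control fault:
  P(telemetry dropout | ¬ground-station outage) = 0.06×0.76 + 0.55×0.24
        = 0.045600 + 0.132000 = 0.177600
Keeping only the attitude-control fault-present terms gives 0.132000, so
  P(attitude-control fault | telemetry dropout, ¬ground-station outage) = 0.132000 / 0.177600 ≈ 0.743

P(attitude-control fault | telemetry dropout, ¬ground-station outage) ≈ 0.743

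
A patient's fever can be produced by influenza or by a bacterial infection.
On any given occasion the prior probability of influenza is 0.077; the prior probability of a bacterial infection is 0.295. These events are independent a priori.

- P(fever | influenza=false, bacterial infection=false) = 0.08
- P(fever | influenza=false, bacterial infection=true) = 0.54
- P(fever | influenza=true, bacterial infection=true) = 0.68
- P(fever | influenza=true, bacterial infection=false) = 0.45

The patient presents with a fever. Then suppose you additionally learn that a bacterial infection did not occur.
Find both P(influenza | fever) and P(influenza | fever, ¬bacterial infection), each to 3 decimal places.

P(influenza | fever) ≈ 0.167; P(influenza | fever, ¬bacterial infection) ≈ 0.319

P(fever) = 0.08·0.923·0.705 + 0.54·0.923·0.295 + 0.45·0.077·0.705 + 0.68·0.077·0.295 = 0.052057 + 0.147034 + 0.024428 + 0.015446 = 0.238965
The influenza-present share is 0.024428 + 0.015446 = 0.039874.
Hence the posterior is 0.039874/0.238965 ≈ 0.167.

Now condition on the additional information:
Enumerate both values of influenza and weight by the priors:
  P(fever | ¬bacterial infection) = 0.08·0.923 + 0.45·0.077
        = 0.073840 + 0.034650 = 0.108490
Configurations with influenza contribute 0.034650, so
  P(influenza | fever, ¬bacterial infection) = 0.034650 / 0.108490 ≈ 0.319
With bacterial infection excluded, influenza must carry more of the explanatory weight for the fever.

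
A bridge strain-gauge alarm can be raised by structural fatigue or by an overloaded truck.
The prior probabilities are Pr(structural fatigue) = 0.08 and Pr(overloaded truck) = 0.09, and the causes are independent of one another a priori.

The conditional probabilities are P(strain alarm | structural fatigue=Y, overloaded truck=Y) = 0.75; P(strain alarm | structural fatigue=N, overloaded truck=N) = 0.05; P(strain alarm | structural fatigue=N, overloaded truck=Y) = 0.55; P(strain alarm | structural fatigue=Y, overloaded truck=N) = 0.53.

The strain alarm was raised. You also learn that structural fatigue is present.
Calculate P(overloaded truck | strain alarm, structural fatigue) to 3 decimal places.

P(overloaded truck | strain alarm, structural fatigue) ≈ 0.123

By total probability over both values of overloaded truck:
  P(strain alarm | structural fatigue) = 0.53·0.91 + 0.75·0.09
        = 0.482300 + 0.067500 = 0.549800
The terms with overloaded truck present sum to 0.067500, so
  P(overloaded truck | strain alarm, structural fatigue) = 0.067500 / 0.549800 ≈ 0.123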